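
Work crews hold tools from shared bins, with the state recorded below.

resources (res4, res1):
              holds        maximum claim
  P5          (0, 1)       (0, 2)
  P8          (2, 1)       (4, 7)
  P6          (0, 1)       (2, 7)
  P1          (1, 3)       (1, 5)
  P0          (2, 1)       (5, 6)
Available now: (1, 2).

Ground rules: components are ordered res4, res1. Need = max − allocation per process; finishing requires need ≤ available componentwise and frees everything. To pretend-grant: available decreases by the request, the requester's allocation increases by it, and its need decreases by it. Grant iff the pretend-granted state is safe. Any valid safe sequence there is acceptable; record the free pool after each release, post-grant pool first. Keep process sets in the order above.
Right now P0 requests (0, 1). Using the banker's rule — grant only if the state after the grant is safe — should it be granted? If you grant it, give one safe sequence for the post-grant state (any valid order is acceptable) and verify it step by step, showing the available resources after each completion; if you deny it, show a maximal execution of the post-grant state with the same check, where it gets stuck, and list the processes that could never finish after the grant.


DENY: after the grant no complete ordering would exist.
Key observation: after P5, P1 the pool peaks at (2, 5), and each blocked process is short somewhere: P8 on res1; P6 on res1; P0 on res4.
Pretend the grant happened; the run P5, P1 goes as far as possible. Step-by-step check:
  pool = (1, 1)
  run P5 (needs (0, 1), free (1, 1)); after release of (0, 1) the pool is (1, 2)
  run P1 (needs (0, 2), free (1, 2)); after release of (1, 3) the pool is (2, 5)
  P8 cannot run: need (2, 6) vs free (2, 5) (insufficient res1)
  P6 cannot run: need (2, 6) vs free (2, 5) (insufficient res1)
  P0 cannot run: need (3, 4) vs free (2, 5) (insufficient res4)
Post-grant, the permanently blocked set is P8, P6 and P0.


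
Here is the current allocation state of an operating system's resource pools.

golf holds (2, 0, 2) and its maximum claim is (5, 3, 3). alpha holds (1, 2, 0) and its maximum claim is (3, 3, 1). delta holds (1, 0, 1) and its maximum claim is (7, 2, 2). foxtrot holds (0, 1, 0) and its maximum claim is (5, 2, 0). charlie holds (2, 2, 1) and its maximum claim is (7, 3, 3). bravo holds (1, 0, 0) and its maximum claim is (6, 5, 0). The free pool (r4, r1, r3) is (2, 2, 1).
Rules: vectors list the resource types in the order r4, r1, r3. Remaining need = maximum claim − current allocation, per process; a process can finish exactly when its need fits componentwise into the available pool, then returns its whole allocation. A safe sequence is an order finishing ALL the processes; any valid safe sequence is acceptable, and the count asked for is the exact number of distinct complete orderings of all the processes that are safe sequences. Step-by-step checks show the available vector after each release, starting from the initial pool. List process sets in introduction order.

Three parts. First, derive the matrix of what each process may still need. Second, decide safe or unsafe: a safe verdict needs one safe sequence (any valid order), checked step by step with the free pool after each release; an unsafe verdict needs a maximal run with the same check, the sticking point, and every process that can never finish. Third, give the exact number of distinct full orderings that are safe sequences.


(1) Remaining need (order r4, r1, r3):
  golf: (3, 3, 1)
  alpha: (2, 1, 1)
  delta: (6, 2, 1)
  foxtrot: (5, 1, 0)
  charlie: (5, 1, 2)
  bravo: (5, 5, 0)
(2) SAFE — a valid safe sequence is alpha, golf, charlie, delta, bravo, foxtrot.
Key observation: the order's first zero-slack moment is alpha ((2, 1, 1) needed, (2, 2, 1) free — a requested resource with nothing to spare).
Check, step by step:
  pool = (2, 2, 1)
  alpha: need (2, 1, 1) fits (2, 2, 1); releases (1, 2, 0), pool now (3, 4, 1)
  golf: need (3, 3, 1) fits (3, 4, 1); releases (2, 0, 2), pool now (5, 4, 3)
  charlie: need (5, 1, 2) fits (5, 4, 3); releases (2, 2, 1), pool now (7, 6, 4)
  delta: need (6, 2, 1) fits (7, 6, 4); releases (1, 0, 1), pool now (8, 6, 5)
  bravo: need (5, 5, 0) fits (8, 6, 5); releases (1, 0, 0), pool now (9, 6, 5)
  foxtrot: need (5, 1, 0) fits (9, 6, 5); releases (0, 1, 0), pool now (9, 7, 5)
(3) Precisely 10 of the possible complete orderings are safe sequences.


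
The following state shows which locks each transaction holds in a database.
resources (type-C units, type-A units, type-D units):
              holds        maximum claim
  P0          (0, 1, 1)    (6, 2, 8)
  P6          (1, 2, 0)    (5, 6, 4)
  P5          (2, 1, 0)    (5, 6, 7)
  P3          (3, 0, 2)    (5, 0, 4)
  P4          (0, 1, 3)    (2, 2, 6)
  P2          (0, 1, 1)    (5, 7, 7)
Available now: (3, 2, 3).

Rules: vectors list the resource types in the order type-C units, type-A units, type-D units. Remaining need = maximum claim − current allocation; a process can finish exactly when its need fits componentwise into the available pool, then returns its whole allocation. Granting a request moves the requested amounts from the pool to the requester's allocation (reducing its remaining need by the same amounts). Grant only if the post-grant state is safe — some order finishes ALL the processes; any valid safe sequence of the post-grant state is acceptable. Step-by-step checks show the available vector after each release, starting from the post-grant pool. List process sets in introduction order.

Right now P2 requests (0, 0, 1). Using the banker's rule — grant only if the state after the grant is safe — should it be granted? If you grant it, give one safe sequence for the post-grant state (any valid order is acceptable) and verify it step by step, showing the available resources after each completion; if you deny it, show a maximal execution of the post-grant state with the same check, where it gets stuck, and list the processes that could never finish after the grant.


GRANT — the state after the grant stays safe, e.g. via P3, P4, P0, P6, P5, P2.
Key observation: the transfer keeps a workable pool ((3, 2, 2)); P3 starts the safe sequence.
Step-by-step check of the post-grant state:
  pool = (3, 2, 2)
  P3 needs (2, 0, 2) <= (3, 2, 2) -> finishes; pool += (3, 0, 2) = (6, 2, 4)
  P4 needs (2, 1, 3) <= (6, 2, 4) -> finishes; pool += (0, 1, 3) = (6, 3, 7)
  P0 needs (6, 1, 7) <= (6, 3, 7) -> finishes; pool += (0, 1, 1) = (6, 4, 8)
  P6 needs (4, 4, 4) <= (6, 4, 8) -> finishes; pool += (1, 2, 0) = (7, 6, 8)
  P5 needs (3, 5, 7) <= (7, 6, 8) -> finishes; pool += (2, 1, 0) = (9, 7, 8)
  P2 needs (5, 6, 5) <= (9, 7, 8) -> finishes; pool += (0, 1, 2) = (9, 8, 10)


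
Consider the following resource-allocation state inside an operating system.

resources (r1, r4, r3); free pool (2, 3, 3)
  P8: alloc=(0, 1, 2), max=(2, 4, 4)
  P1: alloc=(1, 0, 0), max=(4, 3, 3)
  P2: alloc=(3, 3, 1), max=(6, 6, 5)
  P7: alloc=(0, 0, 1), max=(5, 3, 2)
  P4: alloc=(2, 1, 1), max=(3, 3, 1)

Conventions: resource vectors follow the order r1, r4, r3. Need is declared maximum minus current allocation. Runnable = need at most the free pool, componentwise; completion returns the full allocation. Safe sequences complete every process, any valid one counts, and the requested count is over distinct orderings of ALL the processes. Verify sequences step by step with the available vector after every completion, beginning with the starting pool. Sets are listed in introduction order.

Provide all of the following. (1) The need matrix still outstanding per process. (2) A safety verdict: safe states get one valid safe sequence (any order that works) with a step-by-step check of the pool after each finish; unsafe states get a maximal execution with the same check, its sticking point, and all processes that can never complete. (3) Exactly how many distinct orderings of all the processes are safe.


(1) Need matrix, components ordered r1, r4, r3:
  P8: (2, 3, 2)
  P1: (3, 3, 3)
  P2: (3, 3, 4)
  P7: (5, 3, 1)
  P4: (1, 2, 0)
(2) SAFE, for example via the order P4, P2, P8, P7, P1.
Key observation: P2 marks the first exact bind of the order: its need (3, 3, 4) fits the free (4, 4, 4) with zero slack on a requested resource.
Verifying each step:
  pool = (2, 3, 3)
  run P4 (needs (1, 2, 0), free (2, 3, 3)); after release of (2, 1, 1) the pool is (4, 4, 4)
  run P2 (needs (3, 3, 4), free (4, 4, 4)); after release of (3, 3, 1) the pool is (7, 7, 5)
  run P8 (needs (2, 3, 2), free (7, 7, 5)); after release of (0, 1, 2) the pool is (7, 8, 7)
  run P7 (needs (5, 3, 1), free (7, 8, 7)); after release of (0, 0, 1) the pool is (7, 8, 8)
  run P1 (needs (3, 3, 3), free (7, 8, 8)); after release of (1, 0, 0) the pool is (8, 8, 8)
(3) Precisely 20 of the possible complete orderings are safe sequences.


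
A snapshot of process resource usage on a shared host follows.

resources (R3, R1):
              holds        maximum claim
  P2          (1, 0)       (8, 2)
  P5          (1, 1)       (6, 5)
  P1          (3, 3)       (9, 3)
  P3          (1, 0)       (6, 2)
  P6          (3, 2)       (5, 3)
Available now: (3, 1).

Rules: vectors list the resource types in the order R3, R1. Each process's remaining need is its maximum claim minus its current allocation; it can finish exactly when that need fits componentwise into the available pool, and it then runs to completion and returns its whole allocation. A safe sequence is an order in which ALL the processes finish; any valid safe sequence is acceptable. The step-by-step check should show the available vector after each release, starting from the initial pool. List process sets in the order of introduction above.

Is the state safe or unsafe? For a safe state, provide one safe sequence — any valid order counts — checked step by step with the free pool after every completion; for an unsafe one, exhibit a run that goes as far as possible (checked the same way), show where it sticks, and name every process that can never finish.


SAFE, for example via the order P6, P1, P3, P2, P5.
Key observation: at P6 the run first touches a limit — (2, 1) against (3, 1), exact on a resource it actually requests.
Check, step by step:
  pool = (3, 1)
  run P6 (needs (2, 1), free (3, 1)); after release of (3, 2) the pool is (6, 3)
  run P1 (needs (6, 0), free (6, 3)); after release of (3, 3) the pool is (9, 6)
  run P3 (needs (5, 2), free (9, 6)); after release of (1, 0) the pool is (10, 6)
  run P2 (needs (7, 2), free (10, 6)); after release of (1, 0) the pool is (11, 6)
  run P5 (needs (5, 4), free (11, 6)); after release of (1, 1) the pool is (12, 7)


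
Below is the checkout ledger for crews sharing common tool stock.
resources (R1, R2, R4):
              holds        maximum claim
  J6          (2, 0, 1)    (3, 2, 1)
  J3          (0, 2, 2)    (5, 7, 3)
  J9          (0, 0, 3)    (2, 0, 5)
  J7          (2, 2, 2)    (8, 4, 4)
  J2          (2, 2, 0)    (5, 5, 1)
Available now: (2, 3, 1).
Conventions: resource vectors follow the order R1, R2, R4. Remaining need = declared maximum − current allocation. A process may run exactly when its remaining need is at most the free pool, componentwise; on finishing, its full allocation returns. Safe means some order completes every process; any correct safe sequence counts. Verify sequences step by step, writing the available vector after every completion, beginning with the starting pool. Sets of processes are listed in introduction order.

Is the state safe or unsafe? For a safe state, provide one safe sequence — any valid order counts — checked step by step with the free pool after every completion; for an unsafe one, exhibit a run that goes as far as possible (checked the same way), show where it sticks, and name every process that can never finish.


SAFE — a valid safe sequence is J6, J2, J9, J7, J3.
Key observation: J2 is the earliest step where a requested resource binds exactly: need (3, 3, 1), pool (4, 3, 2) at its turn.
Step-by-step check:
  pool = (2, 3, 1)
  J6 needs (1, 2, 0) <= (2, 3, 1) -> finishes; pool += (2, 0, 1) = (4, 3, 2)
  J2 needs (3, 3, 1) <= (4, 3, 2) -> finishes; pool += (2, 2, 0) = (6, 5, 2)
  J9 needs (2, 0, 2) <= (6, 5, 2) -> finishes; pool += (0, 0, 3) = (6, 5, 5)
  J7 needs (6, 2, 2) <= (6, 5, 5) -> finishes; pool += (2, 2, 2) = (8, 7, 7)
  J3 needs (5, 5, 1) <= (8, 7, 7) -> finishes; pool += (0, 2, 2) = (8, 9, 9)


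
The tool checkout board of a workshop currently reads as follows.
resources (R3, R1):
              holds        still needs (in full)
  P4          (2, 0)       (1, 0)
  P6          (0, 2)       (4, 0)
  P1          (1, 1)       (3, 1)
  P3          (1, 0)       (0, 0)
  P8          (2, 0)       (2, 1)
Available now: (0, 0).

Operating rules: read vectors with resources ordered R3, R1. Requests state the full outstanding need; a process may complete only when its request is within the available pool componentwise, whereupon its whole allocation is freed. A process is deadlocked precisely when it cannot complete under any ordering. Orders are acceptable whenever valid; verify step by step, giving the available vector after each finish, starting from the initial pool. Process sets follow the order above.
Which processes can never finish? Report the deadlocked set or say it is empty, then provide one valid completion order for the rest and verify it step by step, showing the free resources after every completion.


The deadlocked set is P6, P1 and P8.
Key observation: after P3, P4 the pool peaks at (3, 0), and each blocked process is short somewhere: P6 on R3; P1 on R1; P8 on R1.
The rest can finish in the order P3, P4. Check, step by step:
  pool = (0, 0)
  run P3 (needs (0, 0), free (0, 0)); after release of (1, 0) the pool is (1, 0)
  run P4 (needs (1, 0), free (1, 0)); after release of (2, 0) the pool is (3, 0)
The stuck group stays short no matter what:
  P6 still needs (4, 0) but only (3, 0) is free — short on R3
  P1 still needs (3, 1) but only (3, 0) is free — short on R1
  P8 still needs (2, 1) but only (3, 0) is free — short on R1


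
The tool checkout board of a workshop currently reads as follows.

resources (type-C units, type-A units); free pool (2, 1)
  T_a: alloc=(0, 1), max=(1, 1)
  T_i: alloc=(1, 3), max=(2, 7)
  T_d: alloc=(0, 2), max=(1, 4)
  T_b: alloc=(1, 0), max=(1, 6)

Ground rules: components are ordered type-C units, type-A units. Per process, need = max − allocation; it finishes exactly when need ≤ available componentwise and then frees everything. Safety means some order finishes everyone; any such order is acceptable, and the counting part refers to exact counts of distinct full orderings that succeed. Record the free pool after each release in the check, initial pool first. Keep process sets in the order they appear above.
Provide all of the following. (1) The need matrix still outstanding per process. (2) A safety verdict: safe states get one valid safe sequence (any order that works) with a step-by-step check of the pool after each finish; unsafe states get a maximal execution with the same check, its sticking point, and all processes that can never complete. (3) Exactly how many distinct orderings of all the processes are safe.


(1) Need matrix, components ordered type-C units, type-A units:
  T_a: (1, 0)
  T_i: (1, 4)
  T_d: (1, 2)
  T_b: (0, 6)
(2) The state is SAFE; one workable sequence: T_a, T_d, T_i, T_b.
Key observation: at T_d the run first touches a limit — (1, 2) against (2, 2), exact on a resource it actually requests.
Verifying each step:
  pool = (2, 1)
  run T_a (needs (1, 0), free (2, 1)); after release of (0, 1) the pool is (2, 2)
  run T_d (needs (1, 2), free (2, 2)); after release of (0, 2) the pool is (2, 4)
  run T_i (needs (1, 4), free (2, 4)); after release of (1, 3) the pool is (3, 7)
  run T_b (needs (0, 6), free (3, 7)); after release of (1, 0) the pool is (4, 7)
(3) The exact count: 1 of the possible complete orderings is a safe sequence.


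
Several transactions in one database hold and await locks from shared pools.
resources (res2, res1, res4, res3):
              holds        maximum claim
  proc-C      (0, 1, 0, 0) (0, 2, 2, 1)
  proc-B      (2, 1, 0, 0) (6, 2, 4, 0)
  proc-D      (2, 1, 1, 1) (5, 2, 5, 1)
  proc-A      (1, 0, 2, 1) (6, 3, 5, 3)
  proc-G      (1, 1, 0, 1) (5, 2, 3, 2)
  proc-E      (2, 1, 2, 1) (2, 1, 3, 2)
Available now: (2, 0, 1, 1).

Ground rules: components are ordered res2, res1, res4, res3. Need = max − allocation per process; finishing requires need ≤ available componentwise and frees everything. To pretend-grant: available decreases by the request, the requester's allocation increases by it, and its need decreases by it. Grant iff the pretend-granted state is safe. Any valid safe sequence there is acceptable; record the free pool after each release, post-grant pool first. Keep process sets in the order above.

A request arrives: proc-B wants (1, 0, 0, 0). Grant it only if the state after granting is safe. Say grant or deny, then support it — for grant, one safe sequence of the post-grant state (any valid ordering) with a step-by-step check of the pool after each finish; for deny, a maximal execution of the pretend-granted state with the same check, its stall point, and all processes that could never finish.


DENY. Granting would leave the state unsafe.
Key observation: after proc-E, proc-C the pool peaks at (3, 2, 3, 2), and each blocked process is short somewhere: proc-B on res4; proc-D on res4; proc-A on res2, res1; proc-G on res2.
Pretend the grant happened; the run proc-E, proc-C goes as far as possible. Step-by-step check:
  pool = (1, 0, 1, 1)
  proc-E: need (0, 0, 1, 1) fits (1, 0, 1, 1); releases (2, 1, 2, 1), pool now (3, 1, 3, 2)
  proc-C: need (0, 1, 2, 1) fits (3, 1, 3, 2); releases (0, 1, 0, 0), pool now (3, 2, 3, 2)
  blocked: proc-B wants (3, 1, 4, 0), pool (3, 2, 3, 2) — not enough res4
  blocked: proc-D wants (3, 1, 4, 0), pool (3, 2, 3, 2) — not enough res4
  blocked: proc-A wants (5, 3, 3, 2), pool (3, 2, 3, 2) — not enough res2 and res1
  blocked: proc-G wants (4, 1, 3, 1), pool (3, 2, 3, 2) — not enough res2
Post-grant, the permanently blocked set is proc-B, proc-D, proc-A and proc-G.


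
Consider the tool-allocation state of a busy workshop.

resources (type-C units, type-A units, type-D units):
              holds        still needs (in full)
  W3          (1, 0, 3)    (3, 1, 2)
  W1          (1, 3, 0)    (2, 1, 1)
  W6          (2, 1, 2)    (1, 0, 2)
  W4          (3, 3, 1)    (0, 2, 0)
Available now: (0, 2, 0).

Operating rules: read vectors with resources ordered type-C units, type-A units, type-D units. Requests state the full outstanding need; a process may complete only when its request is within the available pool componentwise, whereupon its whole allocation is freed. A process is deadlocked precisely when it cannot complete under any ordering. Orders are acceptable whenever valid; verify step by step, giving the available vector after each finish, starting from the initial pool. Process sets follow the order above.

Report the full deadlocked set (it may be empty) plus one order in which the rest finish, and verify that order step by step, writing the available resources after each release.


Deadlocked: W3 and W6.
Key observation: once W4, W1 finish, the pool peaks at (4, 8, 1) — and every remaining process still needs more type-D units than that.
One completion order for the rest: W4, W1. Step-by-step check:
  pool = (0, 2, 0)
  W4 needs (0, 2, 0) <= (0, 2, 0) -> finishes; pool += (3, 3, 1) = (3, 5, 1)
  W1 needs (2, 1, 1) <= (3, 5, 1) -> finishes; pool += (1, 3, 0) = (4, 8, 1)
The stuck group stays short no matter what:
  blocked: W3 wants (3, 1, 2), pool (4, 8, 1) — not enough type-D units
  blocked: W6 wants (1, 0, 2), pool (4, 8, 1) — not enough type-D units


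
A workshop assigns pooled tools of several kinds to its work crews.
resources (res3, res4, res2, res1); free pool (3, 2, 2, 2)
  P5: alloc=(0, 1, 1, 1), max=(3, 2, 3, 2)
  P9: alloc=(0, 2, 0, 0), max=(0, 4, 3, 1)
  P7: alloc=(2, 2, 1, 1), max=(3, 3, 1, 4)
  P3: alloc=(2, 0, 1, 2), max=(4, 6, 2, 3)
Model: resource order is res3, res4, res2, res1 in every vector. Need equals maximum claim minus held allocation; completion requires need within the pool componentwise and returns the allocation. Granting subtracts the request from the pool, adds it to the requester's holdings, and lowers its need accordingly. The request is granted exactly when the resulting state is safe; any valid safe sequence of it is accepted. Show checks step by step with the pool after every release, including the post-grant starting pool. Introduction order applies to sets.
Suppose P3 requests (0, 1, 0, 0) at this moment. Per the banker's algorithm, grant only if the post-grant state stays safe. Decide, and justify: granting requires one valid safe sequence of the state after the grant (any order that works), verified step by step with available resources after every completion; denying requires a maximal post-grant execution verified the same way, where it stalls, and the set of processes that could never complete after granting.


GRANT. The post-grant state is safe; one safe sequence: P5, P9, P7, P3.
Key observation: the grant leaves (3, 1, 2, 2) free — enough for P5, whose release restarts the cascade.
Check on the post-grant state, step by step:
  pool = (3, 1, 2, 2)
  P5 needs (3, 1, 2, 1) <= (3, 1, 2, 2) -> finishes; pool += (0, 1, 1, 1) = (3, 2, 3, 3)
  P9 needs (0, 2, 3, 1) <= (3, 2, 3, 3) -> finishes; pool += (0, 2, 0, 0) = (3, 4, 3, 3)
  P7 needs (1, 1, 0, 3) <= (3, 4, 3, 3) -> finishes; pool += (2, 2, 1, 1) = (5, 6, 4, 4)
  P3 needs (2, 5, 1, 1) <= (5, 6, 4, 4) -> finishes; pool += (2, 1, 1, 2) = (7, 7, 5, 6)


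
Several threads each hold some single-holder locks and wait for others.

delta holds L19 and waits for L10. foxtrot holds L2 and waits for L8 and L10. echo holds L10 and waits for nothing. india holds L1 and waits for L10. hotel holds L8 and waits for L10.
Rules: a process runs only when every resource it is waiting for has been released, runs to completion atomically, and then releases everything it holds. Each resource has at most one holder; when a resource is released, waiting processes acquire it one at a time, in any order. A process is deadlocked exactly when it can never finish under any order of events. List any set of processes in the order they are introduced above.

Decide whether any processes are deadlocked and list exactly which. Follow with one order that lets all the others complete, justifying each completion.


Nothing here is deadlocked.
Key observation: all waits point, directly or indirectly, at processes that can finish, so nothing is permanently blocked.
The rest can finish in the order echo, hotel, foxtrot, delta, india.
Step-by-step check:
  run echo (it waits on nothing); releases L10
  run hotel (all its waits — L10 — are resolved); releases L8
  run foxtrot (all its waits — L8 and L10 — are resolved); releases L2
  run delta (all its waits — L10 — are resolved); releases L19
  run india (all its waits — L10 — are resolved); releases L1


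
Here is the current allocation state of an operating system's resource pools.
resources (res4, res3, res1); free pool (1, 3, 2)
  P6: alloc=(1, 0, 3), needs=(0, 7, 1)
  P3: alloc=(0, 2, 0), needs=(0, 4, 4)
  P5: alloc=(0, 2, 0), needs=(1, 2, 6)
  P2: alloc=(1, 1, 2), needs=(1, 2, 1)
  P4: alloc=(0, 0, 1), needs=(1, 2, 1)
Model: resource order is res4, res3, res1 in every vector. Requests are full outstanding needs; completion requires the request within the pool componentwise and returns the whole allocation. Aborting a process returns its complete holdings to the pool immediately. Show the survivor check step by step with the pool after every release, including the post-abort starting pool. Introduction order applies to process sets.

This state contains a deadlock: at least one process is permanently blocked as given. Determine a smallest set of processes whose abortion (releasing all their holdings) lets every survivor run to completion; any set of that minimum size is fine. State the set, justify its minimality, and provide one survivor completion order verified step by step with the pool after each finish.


The answer: abort P6.
Key observation: P5 had no path to completion before; after the abort of P6 ((1, 0, 3) returned), step 4 is where it fits.
Why nothing smaller works: aborting no one leaves the state deadlocked as given.
The survivors complete as P2, P4, P3, P5. Check, step by step (starting from the post-abort pool):
  pool = (2, 3, 5)
  run P2 (needs (1, 2, 1), free (2, 3, 5)); after release of (1, 1, 2) the pool is (3, 4, 7)
  run P4 (needs (1, 2, 1), free (3, 4, 7)); after release of (0, 0, 1) the pool is (3, 4, 8)
  run P3 (needs (0, 4, 4), free (3, 4, 8)); after release of (0, 2, 0) the pool is (3, 6, 8)
  run P5 (needs (1, 2, 6), free (3, 6, 8)); after release of (0, 2, 0) the pool is (3, 8, 8)


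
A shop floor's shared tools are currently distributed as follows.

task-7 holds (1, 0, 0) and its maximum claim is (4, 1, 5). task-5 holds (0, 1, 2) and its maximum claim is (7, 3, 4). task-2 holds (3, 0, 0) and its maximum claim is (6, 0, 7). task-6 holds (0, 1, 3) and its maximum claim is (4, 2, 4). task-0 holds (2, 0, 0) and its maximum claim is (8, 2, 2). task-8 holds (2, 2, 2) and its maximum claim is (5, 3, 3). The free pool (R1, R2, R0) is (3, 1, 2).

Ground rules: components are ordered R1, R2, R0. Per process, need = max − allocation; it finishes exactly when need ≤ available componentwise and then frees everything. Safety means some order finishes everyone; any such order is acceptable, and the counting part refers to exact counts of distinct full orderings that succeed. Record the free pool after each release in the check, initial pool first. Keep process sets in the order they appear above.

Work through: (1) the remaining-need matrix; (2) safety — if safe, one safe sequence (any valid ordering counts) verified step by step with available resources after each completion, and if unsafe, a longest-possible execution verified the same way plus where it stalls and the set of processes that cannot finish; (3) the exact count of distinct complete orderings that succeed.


(1) Remaining need (order R1, R2, R0):
  task-7: (3, 1, 5)
  task-5: (7, 2, 2)
  task-2: (3, 0, 7)
  task-6: (4, 1, 1)
  task-0: (6, 2, 2)
  task-8: (3, 1, 1)
(2) SAFE, for example via the order task-8, task-6, task-7, task-2, task-5, task-0.
Key observation: task-8 is the earliest step where a requested resource binds exactly: need (3, 1, 1), pool (3, 1, 2) at its turn.
Walking it through:
  pool = (3, 1, 2)
  task-8: need (3, 1, 1) fits (3, 1, 2); releases (2, 2, 2), pool now (5, 3, 4)
  task-6: need (4, 1, 1) fits (5, 3, 4); releases (0, 1, 3), pool now (5, 4, 7)
  task-7: need (3, 1, 5) fits (5, 4, 7); releases (1, 0, 0), pool now (6, 4, 7)
  task-2: need (3, 0, 7) fits (6, 4, 7); releases (3, 0, 0), pool now (9, 4, 7)
  task-5: need (7, 2, 2) fits (9, 4, 7); releases (0, 1, 2), pool now (9, 5, 9)
  task-0: need (6, 2, 2) fits (9, 5, 9); releases (2, 0, 0), pool now (11, 5, 9)
(3) Exactly 10 of the possible complete orderings are safe sequences.


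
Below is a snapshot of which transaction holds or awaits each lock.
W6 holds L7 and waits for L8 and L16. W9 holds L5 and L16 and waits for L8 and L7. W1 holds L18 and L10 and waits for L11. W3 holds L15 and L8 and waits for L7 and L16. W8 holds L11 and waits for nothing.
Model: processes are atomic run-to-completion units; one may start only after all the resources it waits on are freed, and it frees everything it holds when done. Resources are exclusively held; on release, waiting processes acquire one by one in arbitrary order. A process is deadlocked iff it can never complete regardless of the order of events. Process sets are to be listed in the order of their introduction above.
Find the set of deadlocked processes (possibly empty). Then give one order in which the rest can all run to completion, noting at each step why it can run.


Deadlocked set: W6, W9 and W3.
Key observation: the waits loop around W6 -> W9 -> W6 with no way out; W3 is caught in further circular waits.
A valid finishing order for the others: W8, W1.
Check, step by step:
  W8 waits on nothing -> runs at once and releases L11
  W1: everything it awaited (L11) is free; runs, freeing L18 and L10


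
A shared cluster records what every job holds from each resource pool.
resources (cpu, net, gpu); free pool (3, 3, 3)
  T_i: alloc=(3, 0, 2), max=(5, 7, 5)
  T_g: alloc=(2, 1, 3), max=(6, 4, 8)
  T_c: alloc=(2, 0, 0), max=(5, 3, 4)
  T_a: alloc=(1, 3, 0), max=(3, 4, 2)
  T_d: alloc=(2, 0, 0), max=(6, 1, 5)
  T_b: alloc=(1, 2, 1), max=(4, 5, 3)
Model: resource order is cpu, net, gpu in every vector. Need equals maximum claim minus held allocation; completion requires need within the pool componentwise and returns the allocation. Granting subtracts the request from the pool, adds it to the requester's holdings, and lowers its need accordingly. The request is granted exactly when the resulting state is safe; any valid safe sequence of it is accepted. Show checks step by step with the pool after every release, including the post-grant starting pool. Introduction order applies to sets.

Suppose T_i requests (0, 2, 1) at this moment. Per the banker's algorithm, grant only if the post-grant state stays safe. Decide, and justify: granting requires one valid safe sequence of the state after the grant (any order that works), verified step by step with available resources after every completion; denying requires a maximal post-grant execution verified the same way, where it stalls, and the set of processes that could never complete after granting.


GRANT: granting preserves safety; a valid post-grant sequence is T_a, T_b, T_i, T_c, T_d, T_g.
Key observation: after the grant the pool drops to (3, 1, 2), which still lets T_a finish first and unwind the rest.
Verifying the post-grant state step by step:
  pool = (3, 1, 2)
  run T_a (needs (2, 1, 2), free (3, 1, 2)); after release of (1, 3, 0) the pool is (4, 4, 2)
  run T_b (needs (3, 3, 2), free (4, 4, 2)); after release of (1, 2, 1) the pool is (5, 6, 3)
  run T_i (needs (2, 5, 2), free (5, 6, 3)); after release of (3, 2, 3) the pool is (8, 8, 6)
  run T_c (needs (3, 3, 4), free (8, 8, 6)); after release of (2, 0, 0) the pool is (10, 8, 6)
  run T_d (needs (4, 1, 5), free (10, 8, 6)); after release of (2, 0, 0) the pool is (12, 8, 6)
  run T_g (needs (4, 3, 5), free (12, 8, 6)); after release of (2, 1, 3) the pool is (14, 9, 9)


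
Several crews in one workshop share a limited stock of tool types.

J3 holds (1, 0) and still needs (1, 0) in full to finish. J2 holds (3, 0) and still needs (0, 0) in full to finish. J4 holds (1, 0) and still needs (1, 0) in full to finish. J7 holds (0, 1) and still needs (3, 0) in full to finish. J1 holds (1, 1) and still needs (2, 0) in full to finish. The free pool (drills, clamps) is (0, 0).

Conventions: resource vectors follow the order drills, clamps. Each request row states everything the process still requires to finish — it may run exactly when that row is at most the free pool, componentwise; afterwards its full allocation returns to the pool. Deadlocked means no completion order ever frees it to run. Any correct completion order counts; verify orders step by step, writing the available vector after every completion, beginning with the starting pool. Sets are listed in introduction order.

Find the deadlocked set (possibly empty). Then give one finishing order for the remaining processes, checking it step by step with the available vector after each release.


No process is deadlocked.
Key observation: no deadlock: J2 fits now, and the freed resources carry the rest through.
One completion order for the rest: J2, J1, J7, J4, J3. Check, step by step:
  pool = (0, 0)
  J2: need (0, 0) fits (0, 0); releases (3, 0), pool now (3, 0)
  J1: need (2, 0) fits (3, 0); releases (1, 1), pool now (4, 1)
  J7: need (3, 0) fits (4, 1); releases (0, 1), pool now (4, 2)
  J4: need (1, 0) fits (4, 2); releases (1, 0), pool now (5, 2)
  J3: need (1, 0) fits (5, 2); releases (1, 0), pool now (6, 2)


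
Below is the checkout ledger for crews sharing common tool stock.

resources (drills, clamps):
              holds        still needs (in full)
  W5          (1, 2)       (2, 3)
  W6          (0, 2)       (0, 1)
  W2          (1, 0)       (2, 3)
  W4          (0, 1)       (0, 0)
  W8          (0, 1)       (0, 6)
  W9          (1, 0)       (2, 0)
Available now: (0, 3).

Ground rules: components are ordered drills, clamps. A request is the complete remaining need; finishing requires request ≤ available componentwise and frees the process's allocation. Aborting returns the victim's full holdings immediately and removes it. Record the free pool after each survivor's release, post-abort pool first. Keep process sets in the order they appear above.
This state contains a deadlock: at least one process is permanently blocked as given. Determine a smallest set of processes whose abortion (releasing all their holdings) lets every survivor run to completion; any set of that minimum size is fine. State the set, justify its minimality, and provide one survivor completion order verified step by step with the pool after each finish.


Abort W5 and W9.
Key observation: the deadlocked W2 becomes finishable only because W5 and W9 released (2, 2); it completes at step 3 below.
No one abort is enough; case by case: W5 alone leaves W2 blocked (short on drills); W6 alone leaves W5 blocked (short on drills); W2 alone leaves W5 blocked (short on drills); W4 alone leaves W5 blocked (short on drills); W8 alone leaves W5 blocked (short on drills); W9 alone leaves W5 blocked (short on drills).
Survivors finish in the order: W6, W8, W2, W4. Check, step by step (pool after the aborts first):
  pool = (2, 5)
  W6: need (0, 1) fits (2, 5); releases (0, 2), pool now (2, 7)
  W8: need (0, 6) fits (2, 7); releases (0, 1), pool now (2, 8)
  W2: need (2, 3) fits (2, 8); releases (1, 0), pool now (3, 8)
  W4: need (0, 0) fits (3, 8); releases (0, 1), pool now (3, 9)


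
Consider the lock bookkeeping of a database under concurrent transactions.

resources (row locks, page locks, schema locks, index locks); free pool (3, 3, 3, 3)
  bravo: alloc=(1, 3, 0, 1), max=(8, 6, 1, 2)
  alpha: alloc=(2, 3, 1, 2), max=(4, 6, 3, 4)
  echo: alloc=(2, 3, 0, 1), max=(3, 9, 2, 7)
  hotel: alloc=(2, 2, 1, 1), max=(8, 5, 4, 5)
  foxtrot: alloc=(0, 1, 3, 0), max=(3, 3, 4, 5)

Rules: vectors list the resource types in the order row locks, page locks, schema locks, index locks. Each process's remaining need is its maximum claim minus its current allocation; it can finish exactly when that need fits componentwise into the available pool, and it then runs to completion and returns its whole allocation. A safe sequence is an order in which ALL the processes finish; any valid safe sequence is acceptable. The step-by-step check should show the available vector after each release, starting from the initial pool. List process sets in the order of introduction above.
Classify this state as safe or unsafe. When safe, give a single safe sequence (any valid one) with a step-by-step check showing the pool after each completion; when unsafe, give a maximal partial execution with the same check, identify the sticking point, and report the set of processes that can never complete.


The state is UNSAFE.
Key observation: after alpha, foxtrot the pool peaks at (5, 7, 7, 5), and each blocked process is short somewhere: bravo on row locks; echo on index locks; hotel on row locks.
A maximal execution: alpha, foxtrot — then nothing else fits. Walking it through:
  pool = (3, 3, 3, 3)
  alpha needs (2, 3, 2, 2) <= (3, 3, 3, 3) -> finishes; pool += (2, 3, 1, 2) = (5, 6, 4, 5)
  foxtrot needs (3, 2, 1, 5) <= (5, 6, 4, 5) -> finishes; pool += (0, 1, 3, 0) = (5, 7, 7, 5)
  blocked: bravo wants (7, 3, 1, 1), pool (5, 7, 7, 5) — not enough row locks
  blocked: echo wants (1, 6, 2, 6), pool (5, 7, 7, 5) — not enough index locks
  blocked: hotel wants (6, 3, 3, 4), pool (5, 7, 7, 5) — not enough row locks
Never able to finish: bravo, echo and hotel.


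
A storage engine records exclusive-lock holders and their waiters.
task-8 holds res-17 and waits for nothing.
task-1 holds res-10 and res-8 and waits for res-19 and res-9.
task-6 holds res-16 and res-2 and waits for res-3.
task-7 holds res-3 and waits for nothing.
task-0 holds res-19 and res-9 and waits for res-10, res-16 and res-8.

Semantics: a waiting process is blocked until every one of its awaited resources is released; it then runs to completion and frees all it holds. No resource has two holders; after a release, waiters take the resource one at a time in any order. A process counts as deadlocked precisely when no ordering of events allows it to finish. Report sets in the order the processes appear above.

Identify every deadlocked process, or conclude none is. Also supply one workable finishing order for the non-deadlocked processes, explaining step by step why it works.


Deadlocked: task-1 and task-0.
Key observation: nobody on the ring task-1 -> task-0 -> task-1 can start until another member finishes, which never happens; no other process is dragged down with it.
The rest can finish in the order task-7, task-8, task-6.
Walking it through:
  run task-7 (it waits on nothing); releases res-3
  run task-8 (it waits on nothing); releases res-17
  task-6 waits on res-3 — all released -> runs and releases res-16 and res-2


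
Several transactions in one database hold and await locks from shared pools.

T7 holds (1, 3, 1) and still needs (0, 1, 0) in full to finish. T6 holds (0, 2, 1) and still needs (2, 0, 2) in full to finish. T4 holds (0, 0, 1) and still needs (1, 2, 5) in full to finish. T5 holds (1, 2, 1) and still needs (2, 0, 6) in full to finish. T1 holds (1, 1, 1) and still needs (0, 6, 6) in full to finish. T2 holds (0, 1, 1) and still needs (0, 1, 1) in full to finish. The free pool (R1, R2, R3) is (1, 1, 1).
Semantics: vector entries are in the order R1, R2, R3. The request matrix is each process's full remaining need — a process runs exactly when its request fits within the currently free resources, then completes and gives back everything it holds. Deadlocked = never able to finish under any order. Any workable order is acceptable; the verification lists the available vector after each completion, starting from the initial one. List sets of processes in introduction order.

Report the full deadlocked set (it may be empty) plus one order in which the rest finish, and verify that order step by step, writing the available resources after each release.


Deadlocked: T4, T5 and T1.
Key observation: T7, T6, T2 can finish, but then (2, 7, 4) is all there is, and the blocked group's R3 demands exceed it.
One completion order for the rest: T7, T6, T2. Walking it through:
  pool = (1, 1, 1)
  run T7 (needs (0, 1, 0), free (1, 1, 1)); after release of (1, 3, 1) the pool is (2, 4, 2)
  run T6 (needs (2, 0, 2), free (2, 4, 2)); after release of (0, 2, 1) the pool is (2, 6, 3)
  run T2 (needs (0, 1, 1), free (2, 6, 3)); after release of (0, 1, 1) the pool is (2, 7, 4)
The blocked processes can never fit:
  blocked: T4 wants (1, 2, 5), pool (2, 7, 4) — not enough R3
  blocked: T5 wants (2, 0, 6), pool (2, 7, 4) — not enough R3
  blocked: T1 wants (0, 6, 6), pool (2, 7, 4) — not enough R3


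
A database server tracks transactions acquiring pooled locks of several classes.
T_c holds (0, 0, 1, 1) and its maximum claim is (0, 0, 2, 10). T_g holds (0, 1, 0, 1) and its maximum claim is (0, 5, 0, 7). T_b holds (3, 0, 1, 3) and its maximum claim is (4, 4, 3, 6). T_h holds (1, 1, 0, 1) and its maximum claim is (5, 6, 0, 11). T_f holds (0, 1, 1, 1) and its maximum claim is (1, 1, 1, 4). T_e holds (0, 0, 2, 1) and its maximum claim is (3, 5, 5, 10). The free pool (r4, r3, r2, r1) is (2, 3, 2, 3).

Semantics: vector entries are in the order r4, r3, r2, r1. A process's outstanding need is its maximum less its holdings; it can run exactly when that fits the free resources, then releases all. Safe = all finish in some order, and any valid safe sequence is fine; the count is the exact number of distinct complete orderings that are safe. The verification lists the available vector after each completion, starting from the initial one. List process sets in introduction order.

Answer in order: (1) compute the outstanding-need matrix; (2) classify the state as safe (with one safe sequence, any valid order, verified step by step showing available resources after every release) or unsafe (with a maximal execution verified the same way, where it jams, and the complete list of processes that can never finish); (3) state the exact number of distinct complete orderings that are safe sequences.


(1) Outstanding need per process (order r4, r3, r2, r1):
  T_c: (0, 0, 1, 9)
  T_g: (0, 4, 0, 6)
  T_b: (1, 4, 2, 3)
  T_h: (4, 5, 0, 10)
  T_f: (1, 0, 0, 3)
  T_e: (3, 5, 3, 9)
(2) The state is UNSAFE.
Key observation: once T_f, T_b, T_g finish, the pool peaks at (5, 5, 4, 8) — and every remaining process still needs more r1 than that.
The run T_f, T_b, T_g cannot be extended any further. Verifying each step:
  pool = (2, 3, 2, 3)
  T_f: need (1, 0, 0, 3) fits (2, 3, 2, 3); releases (0, 1, 1, 1), pool now (2, 4, 3, 4)
  T_b: need (1, 4, 2, 3) fits (2, 4, 3, 4); releases (3, 0, 1, 3), pool now (5, 4, 4, 7)
  T_g: need (0, 4, 0, 6) fits (5, 4, 4, 7); releases (0, 1, 0, 1), pool now (5, 5, 4, 8)
  blocked: T_c wants (0, 0, 1, 9), pool (5, 5, 4, 8) — not enough r1
  blocked: T_h wants (4, 5, 0, 10), pool (5, 5, 4, 8) — not enough r1
  blocked: T_e wants (3, 5, 3, 9), pool (5, 5, 4, 8) — not enough r1
Permanently blocked: T_c, T_h and T_e.
(3) The exact count: 0 of the possible complete orderings are safe sequences.
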